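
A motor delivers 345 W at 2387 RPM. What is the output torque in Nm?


omega = 2387 * 2*pi/60 = 249.9661 rad/s
tau = P / omega = 345 / 249.9661
= 1.3802 Nm


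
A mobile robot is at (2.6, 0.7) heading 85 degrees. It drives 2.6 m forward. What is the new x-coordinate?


x_new = x0 + d*cos(theta)
= 2.6 + 2.6*cos(85)
= 2.6 + 0.2266
= 2.8266


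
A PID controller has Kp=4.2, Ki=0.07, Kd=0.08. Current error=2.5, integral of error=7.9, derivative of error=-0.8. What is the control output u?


u = Kp*e + Ki*int(e) + Kd*de/dt
= 4.2*2.5 + 0.07*7.9 + 0.08*(-0.8)
= 10.5 + 0.553 + -0.064
= 10.989


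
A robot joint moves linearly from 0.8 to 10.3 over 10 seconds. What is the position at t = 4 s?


s = t/T = 4/10 = 0.4
p(t) = p0 + (pf-p0)*s
= 0.8 + (10.3 - 0.8) * 0.4
= 4.6


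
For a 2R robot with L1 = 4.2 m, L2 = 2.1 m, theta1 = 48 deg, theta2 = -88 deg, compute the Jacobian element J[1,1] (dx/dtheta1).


J[1,1] = -L1*sin(t1) - L2*sin(t1+t2)
= -4.2*sin(48) - 2.1*sin(-40)
= -1.7714


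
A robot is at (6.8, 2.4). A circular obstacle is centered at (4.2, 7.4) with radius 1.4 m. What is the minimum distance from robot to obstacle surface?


center_dist = sqrt((6.8-4.2)^2 + (2.4-7.4)^2)
= sqrt(6.76 + 25.0)
= 5.6356
min_dist = center_dist - radius = 5.6356 - 1.4 = 4.2356 m


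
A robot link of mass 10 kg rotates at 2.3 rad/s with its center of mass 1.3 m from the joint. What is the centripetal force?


F = m * omega^2 * r
= 10 * 2.3^2 * 1.3
= 10 * 5.29 * 1.3
= 68.77 N


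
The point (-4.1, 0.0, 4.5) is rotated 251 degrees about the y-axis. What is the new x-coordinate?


Rotation about y-axis: x' = x*cos(theta) + z*sin(theta)
= -4.1 * -0.3256 + 4.5 * -0.9455
= -2.92


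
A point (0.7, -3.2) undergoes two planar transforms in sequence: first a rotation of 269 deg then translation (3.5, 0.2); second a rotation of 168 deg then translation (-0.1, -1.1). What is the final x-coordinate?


After transform 1:
x1 = cos(269)*0.7 - sin(269)*-3.2 + 3.5 = 0.2883
y1 = sin(269)*0.7 + cos(269)*-3.2 + 0.2 = -0.444
After transform 2:
x2 = cos(168)*0.2883 - sin(168)*-0.444 + -0.1
= -0.2896


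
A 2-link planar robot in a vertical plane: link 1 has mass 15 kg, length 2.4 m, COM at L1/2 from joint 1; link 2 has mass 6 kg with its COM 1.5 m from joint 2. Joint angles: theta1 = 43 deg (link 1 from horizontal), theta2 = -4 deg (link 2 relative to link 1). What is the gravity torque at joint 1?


Horizontal distance from joint 1 to link-1 COM:
  x_c1 = (L1/2)*cos(t1) = 1.2 * 0.7314 = 0.8776 m
Horizontal distance from joint 1 to link-2 COM:
  x_c2 = L1*cos(t1) + Lc2*cos(t1+t2)
       = 2.4*0.7314 + 1.5*0.7771 = 2.921 m
tau1 = m1*g*x_c1 + m2*g*x_c2
     = 15*9.81*0.8776 + 6*9.81*2.921
     = 129.1424 + 171.9282
     = 301.0706 Nm


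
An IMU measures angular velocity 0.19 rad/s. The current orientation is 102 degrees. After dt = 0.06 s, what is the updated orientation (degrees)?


delta_theta = w * dt = 0.19 * 0.06 = 0.0114 rad
= 0.6532 deg
theta_new = 102 + 0.6532 = 102.6532 deg


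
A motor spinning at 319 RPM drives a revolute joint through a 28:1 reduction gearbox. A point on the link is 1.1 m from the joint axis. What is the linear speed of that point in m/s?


omega_motor = 319 * 2*pi/60 = 33.4056 rad/s
omega_joint = omega_motor / 28 = 1.1931 rad/s
v = omega_joint * r = 1.1931 * 1.1
= 1.3124 m/s


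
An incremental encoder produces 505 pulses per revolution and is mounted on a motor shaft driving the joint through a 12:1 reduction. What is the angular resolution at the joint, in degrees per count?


counts per rev = 505
effective counts at joint = 505 * 12 = 6060
resolution = 360 / 6060
= 0.0594 deg/count


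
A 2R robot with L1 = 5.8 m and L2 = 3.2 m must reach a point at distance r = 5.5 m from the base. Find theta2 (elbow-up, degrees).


cos(theta2) = (r^2 - L1^2 - L2^2) / (2*L1*L2)
cos(theta2) = (30.25 - 33.64 - 10.24) / 37.12
cos(theta2) = -0.367188
theta2 = 111.5423 degrees


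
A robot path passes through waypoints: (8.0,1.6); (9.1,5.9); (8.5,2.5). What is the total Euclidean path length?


Segment lengths:
  seg1 = sqrt((1.1)^2 + (4.3)^2) = 4.4385
  seg2 = sqrt((-0.6)^2 + (-3.4)^2) = 3.4525
Total = 7.891


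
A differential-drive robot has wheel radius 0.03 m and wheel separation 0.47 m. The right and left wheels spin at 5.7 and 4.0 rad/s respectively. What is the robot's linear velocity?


vR = r*wR = 0.03*5.7 = 0.171 m/s
vL = r*wL = 0.03*4.0 = 0.12 m/s
v = (vR+vL)/2 = 0.1455 m/s
omega = (vR-vL)/L = 0.1085 rad/s
linear velocity = 0.1455 m/s


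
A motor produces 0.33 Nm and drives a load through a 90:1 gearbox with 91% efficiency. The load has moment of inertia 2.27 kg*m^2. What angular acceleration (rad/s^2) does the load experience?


tau_out = tau_motor * N * eta
= 0.33 * 90 * 0.91 = 27.027 Nm
alpha = tau_out / I = 27.027 / 2.27
= 11.9062 rad/s^2


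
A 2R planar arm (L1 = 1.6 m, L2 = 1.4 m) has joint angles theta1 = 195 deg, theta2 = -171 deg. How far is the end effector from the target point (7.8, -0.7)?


End effector via forward kinematics:
x = L1*cos(t1) + L2*cos(t1+t2) = -0.2665
y = L1*sin(t1) + L2*sin(t1+t2) = 0.1553
Distance to target:
d = sqrt((7.8 - -0.2665)^2 + (-0.7 - 0.1553)^2)
= sqrt(65.0687 + 0.7316)
= 8.1117 m


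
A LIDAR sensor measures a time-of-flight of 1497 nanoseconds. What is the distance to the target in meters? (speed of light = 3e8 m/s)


tof = 1497 ns = 1.497e-06 s
dist = c * tof / 2
= 3e8 * 1.497e-06 / 2
= 224.55 m


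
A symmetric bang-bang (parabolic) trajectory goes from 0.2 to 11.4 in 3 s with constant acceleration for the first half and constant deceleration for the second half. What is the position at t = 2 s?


Symmetric rest-to-rest: each phase covers (pf-p0)/2 in time T/2. 0.5*a*(T/2)^2 = (pf-p0)/2 => a = 4*(pf-p0)/T^2
a = 4*(11.4-0.2)/3^2 = 4.9778
t = 2 is in the deceleration phase (t > T/2).
p = pf - 0.5*a*(T-t)^2 = 11.4 - 0.5*4.9778*1^2
= 8.9111


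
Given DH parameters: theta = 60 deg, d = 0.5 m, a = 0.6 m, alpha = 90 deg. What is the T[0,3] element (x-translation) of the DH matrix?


T[0,3] = a * cos(theta)
= 0.6 * cos(60 deg)
= 0.6 * 0.5
= 0.3


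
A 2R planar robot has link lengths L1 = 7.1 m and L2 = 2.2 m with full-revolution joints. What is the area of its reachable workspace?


r_max = L1 + L2 = 9.3 m
r_min = |L1 - L2| = 4.9 m
Area = pi*(r_max^2 - r_min^2)
= pi*(86.49 - 24.01)
= pi * 62.48
= 196.2867 m^2


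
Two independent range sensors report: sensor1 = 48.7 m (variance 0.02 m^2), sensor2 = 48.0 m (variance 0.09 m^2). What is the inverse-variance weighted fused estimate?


w1 = (1/var1) / (1/var1 + 1/var2)
   = 50.0 / (50.0 + 11.1111) = 0.8182
w2 = 1 - w1 = 0.1818
fused = w1*s1 + w2*s2 = 39.8455 + 8.7273
= 48.5727 m


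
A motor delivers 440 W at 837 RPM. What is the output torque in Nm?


omega = 837 * 2*pi/60 = 87.6504 rad/s
tau = P / omega = 440 / 87.6504
= 5.0199 Nm


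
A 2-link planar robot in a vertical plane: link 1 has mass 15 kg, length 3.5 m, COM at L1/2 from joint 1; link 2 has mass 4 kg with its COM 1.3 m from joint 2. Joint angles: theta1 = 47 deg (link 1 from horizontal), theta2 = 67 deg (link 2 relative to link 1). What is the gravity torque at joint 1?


Horizontal distance from joint 1 to link-1 COM:
  x_c1 = (L1/2)*cos(t1) = 1.75 * 0.682 = 1.1935 m
Horizontal distance from joint 1 to link-2 COM:
  x_c2 = L1*cos(t1) + Lc2*cos(t1+t2)
       = 3.5*0.682 + 1.3*-0.4067 = 1.8582 m
tau1 = m1*g*x_c1 + m2*g*x_c2
     = 15*9.81*1.1935 + 4*9.81*1.8582
     = 175.6231 + 72.9172
     = 248.5403 Nm


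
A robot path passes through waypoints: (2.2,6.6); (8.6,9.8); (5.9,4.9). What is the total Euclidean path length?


Segment lengths:
  seg1 = sqrt((6.4)^2 + (3.2)^2) = 7.1554
  seg2 = sqrt((-2.7)^2 + (-4.9)^2) = 5.5946
Total = 12.7501


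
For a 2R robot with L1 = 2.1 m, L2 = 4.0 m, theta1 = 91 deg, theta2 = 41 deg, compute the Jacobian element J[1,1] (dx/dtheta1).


J[1,1] = -L1*sin(t1) - L2*sin(t1+t2)
= -2.1*sin(91) - 4.0*sin(132)
= -5.0723


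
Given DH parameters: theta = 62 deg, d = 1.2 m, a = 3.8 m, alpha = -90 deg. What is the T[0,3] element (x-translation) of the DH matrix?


T[0,3] = a * cos(theta)
= 3.8 * cos(62 deg)
= 3.8 * 0.4695
= 1.784


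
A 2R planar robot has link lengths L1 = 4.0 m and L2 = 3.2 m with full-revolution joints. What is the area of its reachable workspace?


r_max = L1 + L2 = 7.2 m
r_min = |L1 - L2| = 0.8 m
Area = pi*(r_max^2 - r_min^2)
= pi*(51.84 - 0.64)
= pi * 51.2
= 160.8495 m^2


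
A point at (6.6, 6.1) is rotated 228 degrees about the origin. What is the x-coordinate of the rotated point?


x' = x*cos(theta) - y*sin(theta)
cos(228 deg) = -0.6691, sin(228 deg) = -0.7431
x' = 6.6 * -0.6691 - 6.1 * -0.7431
= -4.4163 - -4.5332
= 0.1169


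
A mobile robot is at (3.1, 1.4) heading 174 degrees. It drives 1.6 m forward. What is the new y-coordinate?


y_new = y0 + d*sin(theta)
= 1.4 + 1.6*sin(174)
= 1.4 + 0.1672
= 1.5672


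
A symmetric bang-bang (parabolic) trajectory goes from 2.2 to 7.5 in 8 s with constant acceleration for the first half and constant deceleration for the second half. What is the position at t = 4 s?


Symmetric rest-to-rest: each phase covers (pf-p0)/2 in time T/2. 0.5*a*(T/2)^2 = (pf-p0)/2 => a = 4*(pf-p0)/T^2
a = 4*(7.5-2.2)/8^2 = 0.3312
t = 4 is in the acceleration phase (t <= T/2).
p = p0 + 0.5*a*t^2 = 2.2 + 0.5*0.3312*4^2
= 4.85


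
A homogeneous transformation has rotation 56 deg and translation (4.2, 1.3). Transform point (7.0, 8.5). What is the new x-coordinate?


x' = cos(theta)*px - sin(theta)*py + tx
= 0.5592*7.0 - 0.829*8.5 + 4.2
= 1.0675


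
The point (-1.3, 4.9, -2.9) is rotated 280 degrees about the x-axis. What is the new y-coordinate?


Rotation about x-axis: y' = y*cos(theta) - z*sin(theta)
= 4.9 * 0.1736 - -2.9 * -0.9848
= -2.0051


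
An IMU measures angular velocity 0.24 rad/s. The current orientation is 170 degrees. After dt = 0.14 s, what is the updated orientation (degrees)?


delta_theta = w * dt = 0.24 * 0.14 = 0.0336 rad
= 1.9251 deg
theta_new = 170 + 1.9251 = 171.9251 deg


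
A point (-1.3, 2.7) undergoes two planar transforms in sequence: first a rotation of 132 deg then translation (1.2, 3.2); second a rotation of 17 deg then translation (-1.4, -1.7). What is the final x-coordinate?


After transform 1:
x1 = cos(132)*-1.3 - sin(132)*2.7 + 1.2 = 0.0634
y1 = sin(132)*-1.3 + cos(132)*2.7 + 3.2 = 0.4273
After transform 2:
x2 = cos(17)*0.0634 - sin(17)*0.4273 + -1.4
= -1.4643


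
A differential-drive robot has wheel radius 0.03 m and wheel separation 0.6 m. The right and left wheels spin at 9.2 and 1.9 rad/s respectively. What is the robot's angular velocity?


vR = r*wR = 0.03*9.2 = 0.276 m/s
vL = r*wL = 0.03*1.9 = 0.057 m/s
v = (vR+vL)/2 = 0.1665 m/s
omega = (vR-vL)/L = 0.365 rad/s
angular velocity = 0.365 rad/s


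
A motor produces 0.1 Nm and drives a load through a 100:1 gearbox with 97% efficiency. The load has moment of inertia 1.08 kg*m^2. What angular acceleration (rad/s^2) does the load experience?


tau_out = tau_motor * N * eta
= 0.1 * 100 * 0.97 = 9.7 Nm
alpha = tau_out / I = 9.7 / 1.08
= 8.9815 rad/s^2


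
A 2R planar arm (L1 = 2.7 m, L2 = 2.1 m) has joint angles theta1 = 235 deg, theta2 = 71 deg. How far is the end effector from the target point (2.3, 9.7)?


End effector via forward kinematics:
x = L1*cos(t1) + L2*cos(t1+t2) = -0.3143
y = L1*sin(t1) + L2*sin(t1+t2) = -3.9106
Distance to target:
d = sqrt((2.3 - -0.3143)^2 + (9.7 - -3.9106)^2)
= sqrt(6.8346 + 185.2497)
= 13.8594 m


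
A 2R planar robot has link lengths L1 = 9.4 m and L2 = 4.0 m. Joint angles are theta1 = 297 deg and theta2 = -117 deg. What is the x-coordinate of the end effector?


Convert angles to radians: theta1 = 5.1836, theta2 = -2.042
x = L1*cos(theta1) + L2*cos(theta1+theta2)
x = 4.2675 + -4.0
x = 0.2675


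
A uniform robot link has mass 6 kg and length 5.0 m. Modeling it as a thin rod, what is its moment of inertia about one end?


I = (1/3) * m * L^2
= (1/3) * 6 * 5.0^2
= 0.333333 * 6 * 25.0
= 50.0 kg*m^2


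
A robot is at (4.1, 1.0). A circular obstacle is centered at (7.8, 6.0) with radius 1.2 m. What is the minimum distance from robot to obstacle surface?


center_dist = sqrt((4.1-7.8)^2 + (1.0-6.0)^2)
= sqrt(13.69 + 25.0)
= 6.2201
min_dist = center_dist - radius = 6.2201 - 1.2 = 5.0201 m


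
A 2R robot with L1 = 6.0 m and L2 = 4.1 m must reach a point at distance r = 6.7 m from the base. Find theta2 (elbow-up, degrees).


cos(theta2) = (r^2 - L1^2 - L2^2) / (2*L1*L2)
cos(theta2) = (44.89 - 36.0 - 16.81) / 49.2
cos(theta2) = -0.160976
theta2 = 99.2635 degrees


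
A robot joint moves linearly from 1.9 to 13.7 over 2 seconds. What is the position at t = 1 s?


s = t/T = 1/2 = 0.5
p(t) = p0 + (pf-p0)*s
= 1.9 + (13.7 - 1.9) * 0.5
= 7.8


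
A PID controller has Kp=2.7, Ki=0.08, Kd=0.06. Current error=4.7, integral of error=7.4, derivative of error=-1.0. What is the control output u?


u = Kp*e + Ki*int(e) + Kd*de/dt
= 2.7*4.7 + 0.08*7.4 + 0.06*(-1.0)
= 12.69 + 0.592 + -0.06
= 13.222


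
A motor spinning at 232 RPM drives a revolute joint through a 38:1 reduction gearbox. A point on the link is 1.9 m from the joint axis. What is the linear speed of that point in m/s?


omega_motor = 232 * 2*pi/60 = 24.295 rad/s
omega_joint = omega_motor / 38 = 0.6393 rad/s
v = omega_joint * r = 0.6393 * 1.9
= 1.2147 m/s


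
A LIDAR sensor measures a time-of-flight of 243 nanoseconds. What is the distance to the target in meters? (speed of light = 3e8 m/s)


tof = 243 ns = 2.43e-07 s
dist = c * tof / 2
= 3e8 * 2.43e-07 / 2
= 36.45 m


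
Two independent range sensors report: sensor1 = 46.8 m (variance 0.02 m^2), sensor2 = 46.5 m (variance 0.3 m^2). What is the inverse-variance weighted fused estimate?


w1 = (1/var1) / (1/var1 + 1/var2)
   = 50.0 / (50.0 + 3.3333) = 0.9375
w2 = 1 - w1 = 0.0625
fused = w1*s1 + w2*s2 = 43.875 + 2.9062
= 46.7812 m


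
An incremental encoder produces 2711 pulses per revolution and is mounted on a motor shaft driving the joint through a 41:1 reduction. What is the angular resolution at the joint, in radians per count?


counts per rev = 2711
effective counts at joint = 2711 * 41 = 111151
resolution = 2*pi / 111151
= 5.6528e-05 rad/count


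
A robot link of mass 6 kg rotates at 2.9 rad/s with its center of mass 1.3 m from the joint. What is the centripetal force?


F = m * omega^2 * r
= 6 * 2.9^2 * 1.3
= 6 * 8.41 * 1.3
= 65.598 N


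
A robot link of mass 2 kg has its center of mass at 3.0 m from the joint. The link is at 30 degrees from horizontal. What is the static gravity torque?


tau = m*g*L*cos(angle)
= 2 * 9.81 * 3.0 * cos(30 deg)
= 2 * 9.81 * 3.0 * 0.866
= 50.9743 Nm


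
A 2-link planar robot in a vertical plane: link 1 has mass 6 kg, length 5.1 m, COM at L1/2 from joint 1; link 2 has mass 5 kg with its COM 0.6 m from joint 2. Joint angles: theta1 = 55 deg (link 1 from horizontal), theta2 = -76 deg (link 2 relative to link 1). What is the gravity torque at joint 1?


Horizontal distance from joint 1 to link-1 COM:
  x_c1 = (L1/2)*cos(t1) = 2.55 * 0.5736 = 1.4626 m
Horizontal distance from joint 1 to link-2 COM:
  x_c2 = L1*cos(t1) + Lc2*cos(t1+t2)
       = 5.1*0.5736 + 0.6*0.9336 = 3.4854 m
tau1 = m1*g*x_c1 + m2*g*x_c2
     = 6*9.81*1.4626 + 5*9.81*3.4854
     = 86.0898 + 170.9583
     = 257.0481 Nm


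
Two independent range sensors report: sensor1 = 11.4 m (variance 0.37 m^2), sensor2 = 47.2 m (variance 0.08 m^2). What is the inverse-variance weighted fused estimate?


w1 = (1/var1) / (1/var1 + 1/var2)
   = 2.7027 / (2.7027 + 12.5) = 0.1778
w2 = 1 - w1 = 0.8222
fused = w1*s1 + w2*s2 = 2.0267 + 38.8089
= 40.8356 m


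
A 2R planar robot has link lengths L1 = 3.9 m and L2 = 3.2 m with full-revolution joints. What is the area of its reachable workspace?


r_max = L1 + L2 = 7.1 m
r_min = |L1 - L2| = 0.7 m
Area = pi*(r_max^2 - r_min^2)
= pi*(50.41 - 0.49)
= pi * 49.92
= 156.8283 m^2


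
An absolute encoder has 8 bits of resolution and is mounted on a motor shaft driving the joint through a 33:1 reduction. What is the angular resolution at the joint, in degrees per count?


counts = 2^8 = 256
effective counts at joint = 256 * 33 = 8448
resolution = 360 / 8448
= 0.0426 deg/count


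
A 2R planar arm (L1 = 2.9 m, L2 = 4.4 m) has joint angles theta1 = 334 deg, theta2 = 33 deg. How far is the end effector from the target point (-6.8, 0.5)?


End effector via forward kinematics:
x = L1*cos(t1) + L2*cos(t1+t2) = 6.9737
y = L1*sin(t1) + L2*sin(t1+t2) = -0.7351
Distance to target:
d = sqrt((-6.8 - 6.9737)^2 + (0.5 - -0.7351)^2)
= sqrt(189.715 + 1.5254)
= 13.829 m


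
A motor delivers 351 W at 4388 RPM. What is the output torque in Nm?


omega = 4388 * 2*pi/60 = 459.5103 rad/s
tau = P / omega = 351 / 459.5103
= 0.7639 Nm


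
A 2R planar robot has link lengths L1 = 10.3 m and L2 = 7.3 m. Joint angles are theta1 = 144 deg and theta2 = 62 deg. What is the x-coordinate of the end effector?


Convert angles to radians: theta1 = 2.5133, theta2 = 1.0821
x = L1*cos(theta1) + L2*cos(theta1+theta2)
x = -8.3329 + -6.5612
x = -14.8941


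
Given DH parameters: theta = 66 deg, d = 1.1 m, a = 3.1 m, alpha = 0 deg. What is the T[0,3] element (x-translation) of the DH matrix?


T[0,3] = a * cos(theta)
= 3.1 * cos(66 deg)
= 3.1 * 0.4067
= 1.2609


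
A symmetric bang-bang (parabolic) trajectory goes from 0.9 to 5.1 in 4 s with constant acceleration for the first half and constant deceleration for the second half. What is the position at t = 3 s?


Symmetric rest-to-rest: each phase covers (pf-p0)/2 in time T/2. 0.5*a*(T/2)^2 = (pf-p0)/2 => a = 4*(pf-p0)/T^2
a = 4*(5.1-0.9)/4^2 = 1.05
t = 3 is in the deceleration phase (t > T/2).
p = pf - 0.5*a*(T-t)^2 = 5.1 - 0.5*1.05*1^2
= 4.575


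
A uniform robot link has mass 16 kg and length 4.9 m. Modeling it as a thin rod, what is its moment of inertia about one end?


I = (1/3) * m * L^2
= (1/3) * 16 * 4.9^2
= 0.333333 * 16 * 24.01
= 128.0533 kg*m^2


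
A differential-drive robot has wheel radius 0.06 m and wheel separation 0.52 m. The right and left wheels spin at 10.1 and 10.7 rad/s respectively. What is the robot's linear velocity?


vR = r*wR = 0.06*10.1 = 0.606 m/s
vL = r*wL = 0.06*10.7 = 0.642 m/s
v = (vR+vL)/2 = 0.624 m/s
omega = (vR-vL)/L = -0.0692 rad/s
linear velocity = 0.624 m/s


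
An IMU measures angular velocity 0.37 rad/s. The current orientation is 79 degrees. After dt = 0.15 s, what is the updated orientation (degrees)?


delta_theta = w * dt = 0.37 * 0.15 = 0.0555 rad
= 3.1799 deg
theta_new = 79 + 3.1799 = 82.1799 deg


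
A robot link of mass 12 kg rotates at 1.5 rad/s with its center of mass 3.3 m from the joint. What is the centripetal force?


F = m * omega^2 * r
= 12 * 1.5^2 * 3.3
= 12 * 2.25 * 3.3
= 89.1 N


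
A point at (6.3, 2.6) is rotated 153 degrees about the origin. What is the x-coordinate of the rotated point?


x' = x*cos(theta) - y*sin(theta)
cos(153 deg) = -0.891, sin(153 deg) = 0.454
x' = 6.3 * -0.891 - 2.6 * 0.454
= -5.6133 - 1.1804
= -6.7937


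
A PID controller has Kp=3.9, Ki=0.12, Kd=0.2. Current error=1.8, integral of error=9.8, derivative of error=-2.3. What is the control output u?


u = Kp*e + Ki*int(e) + Kd*de/dt
= 3.9*1.8 + 0.12*9.8 + 0.2*(-2.3)
= 7.02 + 1.176 + -0.46
= 7.736


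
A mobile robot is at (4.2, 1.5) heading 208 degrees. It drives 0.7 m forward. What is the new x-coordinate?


x_new = x0 + d*cos(theta)
= 4.2 + 0.7*cos(208)
= 4.2 + -0.6181
= 3.5819


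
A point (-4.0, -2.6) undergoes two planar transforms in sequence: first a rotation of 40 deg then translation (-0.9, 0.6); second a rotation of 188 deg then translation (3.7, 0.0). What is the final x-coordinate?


After transform 1:
x1 = cos(40)*-4.0 - sin(40)*-2.6 + -0.9 = -2.2929
y1 = sin(40)*-4.0 + cos(40)*-2.6 + 0.6 = -3.9629
After transform 2:
x2 = cos(188)*-2.2929 - sin(188)*-3.9629 + 3.7
= 5.4191


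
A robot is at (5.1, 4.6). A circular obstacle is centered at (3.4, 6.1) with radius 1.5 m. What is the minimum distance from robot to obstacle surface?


center_dist = sqrt((5.1-3.4)^2 + (4.6-6.1)^2)
= sqrt(2.89 + 2.25)
= 2.2672
min_dist = center_dist - radius = 2.2672 - 1.5 = 0.7672 m


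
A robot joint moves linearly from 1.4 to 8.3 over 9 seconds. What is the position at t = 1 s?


s = t/T = 1/9 = 0.1111
p(t) = p0 + (pf-p0)*s
= 1.4 + (8.3 - 1.4) * 0.1111
= 2.1667


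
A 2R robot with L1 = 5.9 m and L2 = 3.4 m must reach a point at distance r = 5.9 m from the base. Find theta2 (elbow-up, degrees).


cos(theta2) = (r^2 - L1^2 - L2^2) / (2*L1*L2)
cos(theta2) = (34.81 - 34.81 - 11.56) / 40.12
cos(theta2) = -0.288136
theta2 = 106.7464 degrees


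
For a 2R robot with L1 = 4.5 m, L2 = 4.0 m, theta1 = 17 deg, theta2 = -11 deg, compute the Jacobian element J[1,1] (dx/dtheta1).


J[1,1] = -L1*sin(t1) - L2*sin(t1+t2)
= -4.5*sin(17) - 4.0*sin(6)
= -1.7338


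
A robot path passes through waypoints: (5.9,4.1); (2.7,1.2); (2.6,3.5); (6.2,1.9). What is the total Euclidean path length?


Segment lengths:
  seg1 = sqrt((-3.2)^2 + (-2.9)^2) = 4.3186
  seg2 = sqrt((-0.1)^2 + (2.3)^2) = 2.3022
  seg3 = sqrt((3.6)^2 + (-1.6)^2) = 3.9395
Total = 10.5603


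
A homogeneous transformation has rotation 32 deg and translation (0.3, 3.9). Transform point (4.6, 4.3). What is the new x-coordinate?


x' = cos(theta)*px - sin(theta)*py + tx
= 0.848*4.6 - 0.5299*4.3 + 0.3
= 1.9224


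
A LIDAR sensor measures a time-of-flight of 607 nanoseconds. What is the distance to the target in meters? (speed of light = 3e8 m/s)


tof = 607 ns = 6.07e-07 s
dist = c * tof / 2
= 3e8 * 6.07e-07 / 2
= 91.05 m


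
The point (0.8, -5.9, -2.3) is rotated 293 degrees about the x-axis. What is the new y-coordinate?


Rotation about x-axis: y' = y*cos(theta) - z*sin(theta)
= -5.9 * 0.3907 - -2.3 * -0.9205
= -4.4225


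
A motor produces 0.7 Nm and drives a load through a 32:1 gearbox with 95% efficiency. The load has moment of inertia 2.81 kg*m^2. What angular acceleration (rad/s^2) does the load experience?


tau_out = tau_motor * N * eta
= 0.7 * 32 * 0.95 = 21.28 Nm
alpha = tau_out / I = 21.28 / 2.81
= 7.573 rad/s^2


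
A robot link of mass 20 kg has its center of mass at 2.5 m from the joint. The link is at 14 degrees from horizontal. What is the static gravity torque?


tau = m*g*L*cos(angle)
= 20 * 9.81 * 2.5 * cos(14 deg)
= 20 * 9.81 * 2.5 * 0.9703
= 475.9301 Nm


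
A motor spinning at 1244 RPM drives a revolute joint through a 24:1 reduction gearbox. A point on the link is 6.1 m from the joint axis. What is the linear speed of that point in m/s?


omega_motor = 1244 * 2*pi/60 = 130.2714 rad/s
omega_joint = omega_motor / 24 = 5.428 rad/s
v = omega_joint * r = 5.428 * 6.1
= 33.1106 m/s


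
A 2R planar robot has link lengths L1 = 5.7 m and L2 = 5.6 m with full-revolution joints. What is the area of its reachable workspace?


r_max = L1 + L2 = 11.3 m
r_min = |L1 - L2| = 0.1 m
Area = pi*(r_max^2 - r_min^2)
= pi*(127.69 - 0.01)
= pi * 127.68
= 401.1186 m^2


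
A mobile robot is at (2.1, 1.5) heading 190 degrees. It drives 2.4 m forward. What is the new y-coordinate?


y_new = y0 + d*sin(theta)
= 1.5 + 2.4*sin(190)
= 1.5 + -0.4168
= 1.0832


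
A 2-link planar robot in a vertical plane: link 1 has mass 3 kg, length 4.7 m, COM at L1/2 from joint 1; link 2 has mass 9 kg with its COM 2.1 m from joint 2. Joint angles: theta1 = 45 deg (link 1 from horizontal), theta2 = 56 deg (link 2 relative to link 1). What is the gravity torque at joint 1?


Horizontal distance from joint 1 to link-1 COM:
  x_c1 = (L1/2)*cos(t1) = 2.35 * 0.7071 = 1.6617 m
Horizontal distance from joint 1 to link-2 COM:
  x_c2 = L1*cos(t1) + Lc2*cos(t1+t2)
       = 4.7*0.7071 + 2.1*-0.1908 = 2.9227 m
tau1 = m1*g*x_c1 + m2*g*x_c2
     = 3*9.81*1.6617 + 9*9.81*2.9227
     = 48.9039 + 258.0454
     = 306.9493 Nm


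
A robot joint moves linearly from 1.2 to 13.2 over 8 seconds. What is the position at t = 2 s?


s = t/T = 2/8 = 0.25
p(t) = p0 + (pf-p0)*s
= 1.2 + (13.2 - 1.2) * 0.25
= 4.2


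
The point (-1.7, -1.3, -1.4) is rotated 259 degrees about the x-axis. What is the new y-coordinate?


Rotation about x-axis: y' = y*cos(theta) - z*sin(theta)
= -1.3 * -0.1908 - -1.4 * -0.9816
= -1.1262


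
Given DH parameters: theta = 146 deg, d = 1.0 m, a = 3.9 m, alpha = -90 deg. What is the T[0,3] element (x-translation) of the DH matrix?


T[0,3] = a * cos(theta)
= 3.9 * cos(146 deg)
= 3.9 * -0.829
= -3.2332


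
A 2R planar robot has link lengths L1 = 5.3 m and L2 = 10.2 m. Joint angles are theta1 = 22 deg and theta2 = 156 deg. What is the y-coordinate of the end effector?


Convert angles to radians: theta1 = 0.384, theta2 = 2.7227
y = L1*sin(theta1) + L2*sin(theta1+theta2)
y = 1.9854 + 0.356
y = 2.3414


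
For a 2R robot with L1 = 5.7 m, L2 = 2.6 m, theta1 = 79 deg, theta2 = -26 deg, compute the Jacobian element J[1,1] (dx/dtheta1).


J[1,1] = -L1*sin(t1) - L2*sin(t1+t2)
= -5.7*sin(79) - 2.6*sin(53)
= -7.6717


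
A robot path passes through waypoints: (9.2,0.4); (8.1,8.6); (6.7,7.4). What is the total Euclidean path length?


Segment lengths:
  seg1 = sqrt((-1.1)^2 + (8.2)^2) = 8.2735
  seg2 = sqrt((-1.4)^2 + (-1.2)^2) = 1.8439
Total = 10.1174


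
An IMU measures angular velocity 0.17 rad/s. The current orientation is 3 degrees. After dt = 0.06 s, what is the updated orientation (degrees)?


delta_theta = w * dt = 0.17 * 0.06 = 0.0102 rad
= 0.5844 deg
theta_new = 3 + 0.5844 = 3.5844 deg


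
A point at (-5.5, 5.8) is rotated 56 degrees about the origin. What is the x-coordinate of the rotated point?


x' = x*cos(theta) - y*sin(theta)
cos(56 deg) = 0.5592, sin(56 deg) = 0.829
x' = -5.5 * 0.5592 - 5.8 * 0.829
= -3.0756 - 4.8084
= -7.884


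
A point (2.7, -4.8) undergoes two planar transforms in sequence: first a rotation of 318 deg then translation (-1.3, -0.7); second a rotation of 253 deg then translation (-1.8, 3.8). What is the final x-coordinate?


After transform 1:
x1 = cos(318)*2.7 - sin(318)*-4.8 + -1.3 = -2.5053
y1 = sin(318)*2.7 + cos(318)*-4.8 + -0.7 = -6.0737
After transform 2:
x2 = cos(253)*-2.5053 - sin(253)*-6.0737 + -1.8
= -6.8759


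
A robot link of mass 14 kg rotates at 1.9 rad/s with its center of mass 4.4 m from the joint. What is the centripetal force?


F = m * omega^2 * r
= 14 * 1.9^2 * 4.4
= 14 * 3.61 * 4.4
= 222.376 N


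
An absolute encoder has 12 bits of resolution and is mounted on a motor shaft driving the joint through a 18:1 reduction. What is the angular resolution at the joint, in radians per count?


counts = 2^12 = 4096
effective counts at joint = 4096 * 18 = 73728
resolution = 2*pi / 73728
= 8.5221e-05 rad/count


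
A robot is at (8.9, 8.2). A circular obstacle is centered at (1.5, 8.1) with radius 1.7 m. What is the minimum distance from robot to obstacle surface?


center_dist = sqrt((8.9-1.5)^2 + (8.2-8.1)^2)
= sqrt(54.76 + 0.01)
= 7.4007
min_dist = center_dist - radius = 7.4007 - 1.7 = 5.7007 m


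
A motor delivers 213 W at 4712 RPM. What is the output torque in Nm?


omega = 4712 * 2*pi/60 = 493.4395 rad/s
tau = P / omega = 213 / 493.4395
= 0.4317 Nm


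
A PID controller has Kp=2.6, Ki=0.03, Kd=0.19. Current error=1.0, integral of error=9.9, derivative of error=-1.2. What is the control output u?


u = Kp*e + Ki*int(e) + Kd*de/dt
= 2.6*1.0 + 0.03*9.9 + 0.19*(-1.2)
= 2.6 + 0.297 + -0.228
= 2.669


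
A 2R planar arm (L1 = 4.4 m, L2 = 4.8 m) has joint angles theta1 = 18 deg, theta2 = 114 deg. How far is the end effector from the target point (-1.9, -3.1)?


End effector via forward kinematics:
x = L1*cos(t1) + L2*cos(t1+t2) = 0.9728
y = L1*sin(t1) + L2*sin(t1+t2) = 4.9268
Distance to target:
d = sqrt((-1.9 - 0.9728)^2 + (-3.1 - 4.9268)^2)
= sqrt(8.2531 + 64.429)
= 8.5254 m


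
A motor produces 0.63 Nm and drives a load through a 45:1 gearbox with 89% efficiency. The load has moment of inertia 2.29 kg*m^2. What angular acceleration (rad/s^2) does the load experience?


tau_out = tau_motor * N * eta
= 0.63 * 45 * 0.89 = 25.2315 Nm
alpha = tau_out / I = 25.2315 / 2.29
= 11.0181 rad/s^2


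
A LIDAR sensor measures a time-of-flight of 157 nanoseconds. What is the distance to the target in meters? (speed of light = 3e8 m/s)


tof = 157 ns = 1.57e-07 s
dist = c * tof / 2
= 3e8 * 1.57e-07 / 2
= 23.55 m


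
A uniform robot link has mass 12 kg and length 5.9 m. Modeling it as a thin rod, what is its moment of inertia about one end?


I = (1/3) * m * L^2
= (1/3) * 12 * 5.9^2
= 0.333333 * 12 * 34.81
= 139.24 kg*m^2


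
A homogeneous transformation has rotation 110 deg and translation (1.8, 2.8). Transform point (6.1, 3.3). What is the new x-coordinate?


x' = cos(theta)*px - sin(theta)*py + tx
= -0.342*6.1 - 0.9397*3.3 + 1.8
= -3.3873


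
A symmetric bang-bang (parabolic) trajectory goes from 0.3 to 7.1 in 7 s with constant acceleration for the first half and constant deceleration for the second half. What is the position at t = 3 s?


Symmetric rest-to-rest: each phase covers (pf-p0)/2 in time T/2. 0.5*a*(T/2)^2 = (pf-p0)/2 => a = 4*(pf-p0)/T^2
a = 4*(7.1-0.3)/7^2 = 0.5551
t = 3 is in the acceleration phase (t <= T/2).
p = p0 + 0.5*a*t^2 = 0.3 + 0.5*0.5551*3^2
= 2.798


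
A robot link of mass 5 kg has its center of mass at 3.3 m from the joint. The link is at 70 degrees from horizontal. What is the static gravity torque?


tau = m*g*L*cos(angle)
= 5 * 9.81 * 3.3 * cos(70 deg)
= 5 * 9.81 * 3.3 * 0.342
= 55.3611 Nm


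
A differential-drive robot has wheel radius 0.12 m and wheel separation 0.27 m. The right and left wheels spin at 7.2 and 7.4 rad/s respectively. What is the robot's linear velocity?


vR = r*wR = 0.12*7.2 = 0.864 m/s
vL = r*wL = 0.12*7.4 = 0.888 m/s
v = (vR+vL)/2 = 0.876 m/s
omega = (vR-vL)/L = -0.0889 rad/s
linear velocity = 0.876 m/s


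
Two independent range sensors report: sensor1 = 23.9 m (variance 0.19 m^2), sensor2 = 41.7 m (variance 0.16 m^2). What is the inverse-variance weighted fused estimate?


w1 = (1/var1) / (1/var1 + 1/var2)
   = 5.2632 / (5.2632 + 6.25) = 0.4571
w2 = 1 - w1 = 0.5429
fused = w1*s1 + w2*s2 = 10.9257 + 22.6371
= 33.5629 m


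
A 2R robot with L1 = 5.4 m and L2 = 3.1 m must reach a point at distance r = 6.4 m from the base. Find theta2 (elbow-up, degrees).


cos(theta2) = (r^2 - L1^2 - L2^2) / (2*L1*L2)
cos(theta2) = (40.96 - 29.16 - 9.61) / 33.48
cos(theta2) = 0.065412
theta2 = 86.2495 degrees


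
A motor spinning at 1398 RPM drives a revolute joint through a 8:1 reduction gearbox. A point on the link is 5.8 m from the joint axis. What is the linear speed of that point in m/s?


omega_motor = 1398 * 2*pi/60 = 146.3982 rad/s
omega_joint = omega_motor / 8 = 18.2998 rad/s
v = omega_joint * r = 18.2998 * 5.8
= 106.1387 m/s


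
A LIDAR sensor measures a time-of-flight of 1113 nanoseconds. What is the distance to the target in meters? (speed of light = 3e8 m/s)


tof = 1113 ns = 1.113e-06 s
dist = c * tof / 2
= 3e8 * 1.113e-06 / 2
= 166.95 m


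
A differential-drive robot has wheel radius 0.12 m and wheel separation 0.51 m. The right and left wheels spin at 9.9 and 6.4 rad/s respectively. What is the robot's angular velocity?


vR = r*wR = 0.12*9.9 = 1.188 m/s
vL = r*wL = 0.12*6.4 = 0.768 m/s
v = (vR+vL)/2 = 0.978 m/s
omega = (vR-vL)/L = 0.8235 rad/s
angular velocity = 0.8235 rad/s


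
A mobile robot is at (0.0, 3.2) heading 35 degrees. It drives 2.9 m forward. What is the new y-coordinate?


y_new = y0 + d*sin(theta)
= 3.2 + 2.9*sin(35)
= 3.2 + 1.6634
= 4.8634


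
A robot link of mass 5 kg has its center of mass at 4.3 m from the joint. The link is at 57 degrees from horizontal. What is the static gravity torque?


tau = m*g*L*cos(angle)
= 5 * 9.81 * 4.3 * cos(57 deg)
= 5 * 9.81 * 4.3 * 0.5446
= 114.8725 Nm


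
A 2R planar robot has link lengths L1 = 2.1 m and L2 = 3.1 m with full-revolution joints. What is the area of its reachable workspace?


r_max = L1 + L2 = 5.2 m
r_min = |L1 - L2| = 1.0 m
Area = pi*(r_max^2 - r_min^2)
= pi*(27.04 - 1.0)
= pi * 26.04
= 81.8071 m^2


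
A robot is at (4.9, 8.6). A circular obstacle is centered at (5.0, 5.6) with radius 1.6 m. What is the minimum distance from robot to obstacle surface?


center_dist = sqrt((4.9-5.0)^2 + (8.6-5.6)^2)
= sqrt(0.01 + 9.0)
= 3.0017
min_dist = center_dist - radius = 3.0017 - 1.6 = 1.4017 m


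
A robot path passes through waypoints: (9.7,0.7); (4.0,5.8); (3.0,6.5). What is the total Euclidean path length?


Segment lengths:
  seg1 = sqrt((-5.7)^2 + (5.1)^2) = 7.6485
  seg2 = sqrt((-1.0)^2 + (0.7)^2) = 1.2207
Total = 8.8692


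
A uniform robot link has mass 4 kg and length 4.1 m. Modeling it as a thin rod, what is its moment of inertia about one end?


I = (1/3) * m * L^2
= (1/3) * 4 * 4.1^2
= 0.333333 * 4 * 16.81
= 22.4133 kg*m^2


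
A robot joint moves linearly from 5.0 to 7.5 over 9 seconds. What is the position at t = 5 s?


s = t/T = 5/9 = 0.5556
p(t) = p0 + (pf-p0)*s
= 5.0 + (7.5 - 5.0) * 0.5556
= 6.3889


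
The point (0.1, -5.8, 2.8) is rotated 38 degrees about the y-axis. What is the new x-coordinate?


Rotation about y-axis: x' = x*cos(theta) + z*sin(theta)
= 0.1 * 0.788 + 2.8 * 0.6157
= 1.8027


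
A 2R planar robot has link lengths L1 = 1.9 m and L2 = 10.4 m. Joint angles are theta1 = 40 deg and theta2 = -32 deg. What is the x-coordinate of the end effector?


Convert angles to radians: theta1 = 0.6981, theta2 = -0.5585
x = L1*cos(theta1) + L2*cos(theta1+theta2)
x = 1.4555 + 10.2988
x = 11.7543


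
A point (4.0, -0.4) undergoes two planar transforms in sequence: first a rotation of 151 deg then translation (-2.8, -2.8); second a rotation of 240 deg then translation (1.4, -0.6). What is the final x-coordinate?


After transform 1:
x1 = cos(151)*4.0 - sin(151)*-0.4 + -2.8 = -6.1046
y1 = sin(151)*4.0 + cos(151)*-0.4 + -2.8 = -0.5109
After transform 2:
x2 = cos(240)*-6.1046 - sin(240)*-0.5109 + 1.4
= 4.0098


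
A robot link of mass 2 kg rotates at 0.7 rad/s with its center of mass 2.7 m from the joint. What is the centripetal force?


F = m * omega^2 * r
= 2 * 0.7^2 * 2.7
= 2 * 0.49 * 2.7
= 2.646 N


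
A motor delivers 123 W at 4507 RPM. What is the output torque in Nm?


omega = 4507 * 2*pi/60 = 471.9719 rad/s
tau = P / omega = 123 / 471.9719
= 0.2606 Nm


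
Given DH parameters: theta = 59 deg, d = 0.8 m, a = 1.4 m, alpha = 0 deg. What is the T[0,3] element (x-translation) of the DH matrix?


T[0,3] = a * cos(theta)
= 1.4 * cos(59 deg)
= 1.4 * 0.515
= 0.7211


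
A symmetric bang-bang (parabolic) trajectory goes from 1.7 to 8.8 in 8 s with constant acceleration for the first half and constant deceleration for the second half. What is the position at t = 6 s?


Symmetric rest-to-rest: each phase covers (pf-p0)/2 in time T/2. 0.5*a*(T/2)^2 = (pf-p0)/2 => a = 4*(pf-p0)/T^2
a = 4*(8.8-1.7)/8^2 = 0.4438
t = 6 is in the deceleration phase (t > T/2).
p = pf - 0.5*a*(T-t)^2 = 8.8 - 0.5*0.4438*2^2
= 7.9125


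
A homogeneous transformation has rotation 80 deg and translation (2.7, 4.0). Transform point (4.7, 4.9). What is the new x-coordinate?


x' = cos(theta)*px - sin(theta)*py + tx
= 0.1736*4.7 - 0.9848*4.9 + 2.7
= -1.3094


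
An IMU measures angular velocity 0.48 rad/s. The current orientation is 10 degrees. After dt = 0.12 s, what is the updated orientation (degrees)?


delta_theta = w * dt = 0.48 * 0.12 = 0.0576 rad
= 3.3002 deg
theta_new = 10 + 3.3002 = 13.3002 deg


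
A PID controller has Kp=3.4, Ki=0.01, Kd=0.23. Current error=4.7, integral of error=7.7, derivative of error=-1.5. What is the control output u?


u = Kp*e + Ki*int(e) + Kd*de/dt
= 3.4*4.7 + 0.01*7.7 + 0.23*(-1.5)
= 15.98 + 0.077 + -0.345
= 15.712


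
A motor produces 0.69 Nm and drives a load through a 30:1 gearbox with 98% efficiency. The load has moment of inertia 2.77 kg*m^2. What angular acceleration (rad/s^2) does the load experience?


tau_out = tau_motor * N * eta
= 0.69 * 30 * 0.98 = 20.286 Nm
alpha = tau_out / I = 20.286 / 2.77
= 7.3235 rad/s^2


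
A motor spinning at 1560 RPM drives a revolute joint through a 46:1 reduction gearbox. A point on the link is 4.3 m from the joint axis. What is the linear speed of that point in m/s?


omega_motor = 1560 * 2*pi/60 = 163.3628 rad/s
omega_joint = omega_motor / 46 = 3.5514 rad/s
v = omega_joint * r = 3.5514 * 4.3
= 15.2709 m/s


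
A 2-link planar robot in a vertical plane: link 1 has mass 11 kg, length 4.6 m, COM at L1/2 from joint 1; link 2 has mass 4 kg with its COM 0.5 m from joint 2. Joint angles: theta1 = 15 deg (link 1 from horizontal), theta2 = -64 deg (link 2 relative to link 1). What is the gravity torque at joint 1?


Horizontal distance from joint 1 to link-1 COM:
  x_c1 = (L1/2)*cos(t1) = 2.3 * 0.9659 = 2.2216 m
Horizontal distance from joint 1 to link-2 COM:
  x_c2 = L1*cos(t1) + Lc2*cos(t1+t2)
       = 4.6*0.9659 + 0.5*0.6561 = 4.7713 m
tau1 = m1*g*x_c1 + m2*g*x_c2
     = 11*9.81*2.2216 + 4*9.81*4.7713
     = 239.736 + 187.2254
     = 426.9614 Nm


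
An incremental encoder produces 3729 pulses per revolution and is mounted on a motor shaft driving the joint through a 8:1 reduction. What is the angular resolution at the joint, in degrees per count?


counts per rev = 3729
effective counts at joint = 3729 * 8 = 29832
resolution = 360 / 29832
= 0.0121 deg/count


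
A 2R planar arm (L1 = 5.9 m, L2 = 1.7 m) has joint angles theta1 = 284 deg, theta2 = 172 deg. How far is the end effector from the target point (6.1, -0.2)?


End effector via forward kinematics:
x = L1*cos(t1) + L2*cos(t1+t2) = 1.2496
y = L1*sin(t1) + L2*sin(t1+t2) = -4.0341
Distance to target:
d = sqrt((6.1 - 1.2496)^2 + (-0.2 - -4.0341)^2)
= sqrt(23.526 + 14.7)
= 6.1827 m


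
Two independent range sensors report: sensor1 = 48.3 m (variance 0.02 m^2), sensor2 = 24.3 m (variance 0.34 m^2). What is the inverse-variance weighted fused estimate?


w1 = (1/var1) / (1/var1 + 1/var2)
   = 50.0 / (50.0 + 2.9412) = 0.9444
w2 = 1 - w1 = 0.0556
fused = w1*s1 + w2*s2 = 45.6167 + 1.35
= 46.9667 m


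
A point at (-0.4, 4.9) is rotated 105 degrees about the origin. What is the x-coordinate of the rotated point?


x' = x*cos(theta) - y*sin(theta)
cos(105 deg) = -0.2588, sin(105 deg) = 0.9659
x' = -0.4 * -0.2588 - 4.9 * 0.9659
= 0.1035 - 4.733
= -4.6295


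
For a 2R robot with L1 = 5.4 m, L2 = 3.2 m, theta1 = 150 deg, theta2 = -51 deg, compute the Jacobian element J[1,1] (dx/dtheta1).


J[1,1] = -L1*sin(t1) - L2*sin(t1+t2)
= -5.4*sin(150) - 3.2*sin(99)
= -5.8606


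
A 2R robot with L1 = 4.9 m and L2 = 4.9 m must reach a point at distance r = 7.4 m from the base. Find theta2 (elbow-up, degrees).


cos(theta2) = (r^2 - L1^2 - L2^2) / (2*L1*L2)
cos(theta2) = (54.76 - 24.01 - 24.01) / 48.02
cos(theta2) = 0.140358
theta2 = 81.9314 degrees


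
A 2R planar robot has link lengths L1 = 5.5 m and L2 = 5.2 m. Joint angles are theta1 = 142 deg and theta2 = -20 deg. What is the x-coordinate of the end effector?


Convert angles to radians: theta1 = 2.4784, theta2 = -0.3491
x = L1*cos(theta1) + L2*cos(theta1+theta2)
x = -4.3341 + -2.7556
x = -7.0896


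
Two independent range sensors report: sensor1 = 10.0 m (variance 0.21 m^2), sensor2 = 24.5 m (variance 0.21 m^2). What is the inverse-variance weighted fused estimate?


w1 = (1/var1) / (1/var1 + 1/var2)
   = 4.7619 / (4.7619 + 4.7619) = 0.5
w2 = 1 - w1 = 0.5
fused = w1*s1 + w2*s2 = 5.0 + 12.25
= 17.25 m


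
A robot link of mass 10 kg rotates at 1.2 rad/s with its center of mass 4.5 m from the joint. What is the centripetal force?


F = m * omega^2 * r
= 10 * 1.2^2 * 4.5
= 10 * 1.44 * 4.5
= 64.8 N
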